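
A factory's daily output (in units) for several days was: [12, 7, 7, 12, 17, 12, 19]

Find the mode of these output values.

12

Step 1: Count the frequency of each value:
  7: appears 2 time(s)
  12: appears 3 time(s)
  17: appears 1 time(s)
  19: appears 1 time(s)
Step 2: The value 12 appears most frequently (3 times).
Step 3: Mode = 12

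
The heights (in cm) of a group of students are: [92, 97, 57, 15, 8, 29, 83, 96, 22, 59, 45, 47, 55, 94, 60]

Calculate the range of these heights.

89

Step 1: Identify the maximum value: max = 97
Step 2: Identify the minimum value: min = 8
Step 3: Range = max - min = 97 - 8 = 89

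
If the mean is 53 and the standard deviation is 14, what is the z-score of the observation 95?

3

Step 1: Recall the z-score formula: z = (x - mu) / sigma
Step 2: Substitute values: z = (95 - 53) / 14
Step 3: z = 42 / 14 = 3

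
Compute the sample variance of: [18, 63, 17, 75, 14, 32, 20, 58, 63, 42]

529.2889

Step 1: Compute the mean: (18 + 63 + 17 + 75 + 14 + 32 + 20 + 58 + 63 + 42) / 10 = 40.2
Step 2: Compute squared deviations from the mean:
  (18 - 40.2)^2 = 492.84
  (63 - 40.2)^2 = 519.84
  (17 - 40.2)^2 = 538.24
  (75 - 40.2)^2 = 1211.04
  (14 - 40.2)^2 = 686.44
  (32 - 40.2)^2 = 67.24
  (20 - 40.2)^2 = 408.04
  (58 - 40.2)^2 = 316.84
  (63 - 40.2)^2 = 519.84
  (42 - 40.2)^2 = 3.24
Step 3: Sum of squared deviations = 4763.6
Step 4: Sample variance = 4763.6 / 9 = 529.2889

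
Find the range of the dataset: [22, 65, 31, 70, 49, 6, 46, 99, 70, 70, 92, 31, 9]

93

Step 1: Identify the maximum value: max = 99
Step 2: Identify the minimum value: min = 6
Step 3: Range = max - min = 99 - 6 = 93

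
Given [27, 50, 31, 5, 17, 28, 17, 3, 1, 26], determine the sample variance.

228.9444

Step 1: Compute the mean: (27 + 50 + 31 + 5 + 17 + 28 + 17 + 3 + 1 + 26) / 10 = 20.5
Step 2: Compute squared deviations from the mean:
  (27 - 20.5)^2 = 42.25
  (50 - 20.5)^2 = 870.25
  (31 - 20.5)^2 = 110.25
  (5 - 20.5)^2 = 240.25
  (17 - 20.5)^2 = 12.25
  (28 - 20.5)^2 = 56.25
  (17 - 20.5)^2 = 12.25
  (3 - 20.5)^2 = 306.25
  (1 - 20.5)^2 = 380.25
  (26 - 20.5)^2 = 30.25
Step 3: Sum of squared deviations = 2060.5
Step 4: Sample variance = 2060.5 / 9 = 228.9444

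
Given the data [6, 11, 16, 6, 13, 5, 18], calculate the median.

11

Step 1: Sort the data in ascending order: [5, 6, 6, 11, 13, 16, 18]
Step 2: The number of values is n = 7.
Step 3: Since n is odd, the median is the middle value at position 4: 11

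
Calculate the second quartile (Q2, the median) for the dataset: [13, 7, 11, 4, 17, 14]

12

Step 1: Sort the data: [4, 7, 11, 13, 14, 17]
Step 2: n = 6
Step 3: Q2 is the median. Since n is even, it is the average of the values at positions 3 and 4:
  Q2 = (11 + 13) / 2 = 12
Step 4: Q2 = 12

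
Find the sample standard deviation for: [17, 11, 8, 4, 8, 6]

4.5607

Step 1: Compute the mean: 9
Step 2: Sum of squared deviations from the mean: 104
Step 3: Sample variance = 104 / 5 = 20.8
Step 4: Standard deviation = sqrt(20.8) = 4.5607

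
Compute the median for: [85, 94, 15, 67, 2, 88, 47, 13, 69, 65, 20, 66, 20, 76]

65.5

Step 1: Sort the data in ascending order: [2, 13, 15, 20, 20, 47, 65, 66, 67, 69, 76, 85, 88, 94]
Step 2: The number of values is n = 14.
Step 3: Since n is even, the median is the average of positions 7 and 8:
  Median = (65 + 66) / 2 = 65.5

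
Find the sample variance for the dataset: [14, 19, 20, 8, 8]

33.2

Step 1: Compute the mean: (14 + 19 + 20 + 8 + 8) / 5 = 13.8
Step 2: Compute squared deviations from the mean:
  (14 - 13.8)^2 = 0.04
  (19 - 13.8)^2 = 27.04
  (20 - 13.8)^2 = 38.44
  (8 - 13.8)^2 = 33.64
  (8 - 13.8)^2 = 33.64
Step 3: Sum of squared deviations = 132.8
Step 4: Sample variance = 132.8 / 4 = 33.2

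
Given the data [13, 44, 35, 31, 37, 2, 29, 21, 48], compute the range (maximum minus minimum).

46

Step 1: Identify the maximum value: max = 48
Step 2: Identify the minimum value: min = 2
Step 3: Range = max - min = 48 - 2 = 46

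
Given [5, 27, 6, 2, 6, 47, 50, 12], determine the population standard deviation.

18.3026

Step 1: Compute the mean: 19.375
Step 2: Sum of squared deviations from the mean: 2679.875
Step 3: Population variance = 2679.875 / 8 = 334.9844
Step 4: Standard deviation = sqrt(334.9844) = 18.3026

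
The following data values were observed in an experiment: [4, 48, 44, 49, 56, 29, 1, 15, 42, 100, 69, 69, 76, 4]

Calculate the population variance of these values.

836.2041

Step 1: Compute the mean: (4 + 48 + 44 + 49 + 56 + 29 + 1 + 15 + 42 + 100 + 69 + 69 + 76 + 4) / 14 = 43.2857
Step 2: Compute squared deviations from the mean:
  (4 - 43.2857)^2 = 1543.3673
  (48 - 43.2857)^2 = 22.2245
  (44 - 43.2857)^2 = 0.5102
  (49 - 43.2857)^2 = 32.6531
  (56 - 43.2857)^2 = 161.6531
  (29 - 43.2857)^2 = 204.0816
  (1 - 43.2857)^2 = 1788.0816
  (15 - 43.2857)^2 = 800.0816
  (42 - 43.2857)^2 = 1.6531
  (100 - 43.2857)^2 = 3216.5102
  (69 - 43.2857)^2 = 661.2245
  (69 - 43.2857)^2 = 661.2245
  (76 - 43.2857)^2 = 1070.2245
  (4 - 43.2857)^2 = 1543.3673
Step 3: Sum of squared deviations = 11706.8571
Step 4: Population variance = 11706.8571 / 14 = 836.2041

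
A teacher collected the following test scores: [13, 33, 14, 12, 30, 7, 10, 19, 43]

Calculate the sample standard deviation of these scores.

12.3333

Step 1: Compute the mean: 20.1111
Step 2: Sum of squared deviations from the mean: 1216.8889
Step 3: Sample variance = 1216.8889 / 8 = 152.1111
Step 4: Standard deviation = sqrt(152.1111) = 12.3333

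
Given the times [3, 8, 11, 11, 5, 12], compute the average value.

8.3333

Step 1: Sum all values: 3 + 8 + 11 + 11 + 5 + 12 = 50
Step 2: Count the number of values: n = 6
Step 3: Mean = sum / n = 50 / 6 = 8.3333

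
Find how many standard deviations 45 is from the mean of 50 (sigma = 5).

-1

Step 1: Recall the z-score formula: z = (x - mu) / sigma
Step 2: Substitute values: z = (45 - 50) / 5
Step 3: z = -5 / 5 = -1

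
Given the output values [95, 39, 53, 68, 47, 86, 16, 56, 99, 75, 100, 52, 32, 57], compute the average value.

62.5

Step 1: Sum all values: 95 + 39 + 53 + 68 + 47 + 86 + 16 + 56 + 99 + 75 + 100 + 52 + 32 + 57 = 875
Step 2: Count the number of values: n = 14
Step 3: Mean = sum / n = 875 / 14 = 62.5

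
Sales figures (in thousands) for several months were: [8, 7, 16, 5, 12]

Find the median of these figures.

8

Step 1: Sort the data in ascending order: [5, 7, 8, 12, 16]
Step 2: The number of values is n = 5.
Step 3: Since n is odd, the median is the middle value at position 3: 8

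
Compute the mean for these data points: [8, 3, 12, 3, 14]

8

Step 1: Sum all values: 8 + 3 + 12 + 3 + 14 = 40
Step 2: Count the number of values: n = 5
Step 3: Mean = sum / n = 40 / 5 = 8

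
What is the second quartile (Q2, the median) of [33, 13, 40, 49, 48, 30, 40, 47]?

40

Step 1: Sort the data: [13, 30, 33, 40, 40, 47, 48, 49]
Step 2: n = 8
Step 3: Q2 is the median. Since n is even, it is the average of the values at positions 4 and 5:
  Q2 = (40 + 40) / 2 = 40
Step 4: Q2 = 40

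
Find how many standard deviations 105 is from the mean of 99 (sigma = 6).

1

Step 1: Recall the z-score formula: z = (x - mu) / sigma
Step 2: Substitute values: z = (105 - 99) / 6
Step 3: z = 6 / 6 = 1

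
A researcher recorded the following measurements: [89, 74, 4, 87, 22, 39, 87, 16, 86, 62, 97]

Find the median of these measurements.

74

Step 1: Sort the data in ascending order: [4, 16, 22, 39, 62, 74, 86, 87, 87, 89, 97]
Step 2: The number of values is n = 11.
Step 3: Since n is odd, the median is the middle value at position 6: 74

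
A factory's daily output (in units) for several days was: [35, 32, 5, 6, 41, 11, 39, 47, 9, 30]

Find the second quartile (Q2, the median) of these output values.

31

Step 1: Sort the data: [5, 6, 9, 11, 30, 32, 35, 39, 41, 47]
Step 2: n = 10
Step 3: Q2 is the median. Since n is even, it is the average of the values at positions 5 and 6:
  Q2 = (30 + 32) / 2 = 31
Step 4: Q2 = 31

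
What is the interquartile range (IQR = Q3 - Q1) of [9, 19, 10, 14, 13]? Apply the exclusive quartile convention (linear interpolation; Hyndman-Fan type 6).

7

Step 1: Sort the data: [9, 10, 13, 14, 19]
Step 2: n = 5
Step 3: Using the exclusive quartile method:
  Q1 = 9.5
  Q2 (median) = 13
  Q3 = 16.5
  IQR = Q3 - Q1 = 16.5 - 9.5 = 7
Step 4: IQR = 7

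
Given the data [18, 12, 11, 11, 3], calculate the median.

11

Step 1: Sort the data in ascending order: [3, 11, 11, 12, 18]
Step 2: The number of values is n = 5.
Step 3: Since n is odd, the median is the middle value at position 3: 11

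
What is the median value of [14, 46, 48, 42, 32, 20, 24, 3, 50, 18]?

28

Step 1: Sort the data in ascending order: [3, 14, 18, 20, 24, 32, 42, 46, 48, 50]
Step 2: The number of values is n = 10.
Step 3: Since n is even, the median is the average of positions 5 and 6:
  Median = (24 + 32) / 2 = 28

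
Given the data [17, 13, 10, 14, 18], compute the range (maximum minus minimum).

8

Step 1: Identify the maximum value: max = 18
Step 2: Identify the minimum value: min = 10
Step 3: Range = max - min = 18 - 10 = 8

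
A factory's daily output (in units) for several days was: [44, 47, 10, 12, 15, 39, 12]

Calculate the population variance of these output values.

243.102

Step 1: Compute the mean: (44 + 47 + 10 + 12 + 15 + 39 + 12) / 7 = 25.5714
Step 2: Compute squared deviations from the mean:
  (44 - 25.5714)^2 = 339.6122
  (47 - 25.5714)^2 = 459.1837
  (10 - 25.5714)^2 = 242.4694
  (12 - 25.5714)^2 = 184.1837
  (15 - 25.5714)^2 = 111.7551
  (39 - 25.5714)^2 = 180.3265
  (12 - 25.5714)^2 = 184.1837
Step 3: Sum of squared deviations = 1701.7143
Step 4: Population variance = 1701.7143 / 7 = 243.102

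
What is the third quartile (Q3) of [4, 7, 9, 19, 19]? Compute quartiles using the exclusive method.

19

Step 1: Sort the data: [4, 7, 9, 19, 19]
Step 2: n = 5
Step 3: Using the exclusive quartile method:
  Q1 = 5.5
  Q2 (median) = 9
  Q3 = 19
  IQR = Q3 - Q1 = 19 - 5.5 = 13.5
Step 4: Q3 = 19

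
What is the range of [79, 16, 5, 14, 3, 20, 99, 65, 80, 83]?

96

Step 1: Identify the maximum value: max = 99
Step 2: Identify the minimum value: min = 3
Step 3: Range = max - min = 99 - 3 = 96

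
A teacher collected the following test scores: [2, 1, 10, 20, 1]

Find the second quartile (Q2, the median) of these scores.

2

Step 1: Sort the data: [1, 1, 2, 10, 20]
Step 2: n = 5
Step 3: Q2 is the median. Since n is odd, it is the middle value at position 3: 2
Step 4: Q2 = 2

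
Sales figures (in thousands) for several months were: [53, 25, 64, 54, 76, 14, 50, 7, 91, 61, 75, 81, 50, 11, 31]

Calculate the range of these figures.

84

Step 1: Identify the maximum value: max = 91
Step 2: Identify the minimum value: min = 7
Step 3: Range = max - min = 91 - 7 = 84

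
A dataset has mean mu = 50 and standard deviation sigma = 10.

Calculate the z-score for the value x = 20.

-3

Step 1: Recall the z-score formula: z = (x - mu) / sigma
Step 2: Substitute values: z = (20 - 50) / 10
Step 3: z = -30 / 10 = -3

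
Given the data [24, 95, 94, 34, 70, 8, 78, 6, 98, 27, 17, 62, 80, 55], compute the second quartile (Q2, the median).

58.5

Step 1: Sort the data: [6, 8, 17, 24, 27, 34, 55, 62, 70, 78, 80, 94, 95, 98]
Step 2: n = 14
Step 3: Q2 is the median. Since n is even, it is the average of the values at positions 7 and 8:
  Q2 = (55 + 62) / 2 = 58.5
Step 4: Q2 = 58.5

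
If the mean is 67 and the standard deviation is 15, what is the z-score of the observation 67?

0

Step 1: Recall the z-score formula: z = (x - mu) / sigma
Step 2: Substitute values: z = (67 - 67) / 15
Step 3: z = 0 / 15 = 0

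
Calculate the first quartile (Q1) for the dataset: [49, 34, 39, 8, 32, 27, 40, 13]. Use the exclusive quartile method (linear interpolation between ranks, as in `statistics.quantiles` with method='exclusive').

16.5

Step 1: Sort the data: [8, 13, 27, 32, 34, 39, 40, 49]
Step 2: n = 8
Step 3: Using the exclusive quartile method:
  Q1 = 16.5
  Q2 (median) = 33
  Q3 = 39.75
  IQR = Q3 - Q1 = 39.75 - 16.5 = 23.25
Step 4: Q1 = 16.5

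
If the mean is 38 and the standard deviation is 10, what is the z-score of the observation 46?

0.8

Step 1: Recall the z-score formula: z = (x - mu) / sigma
Step 2: Substitute values: z = (46 - 38) / 10
Step 3: z = 8 / 10 = 0.8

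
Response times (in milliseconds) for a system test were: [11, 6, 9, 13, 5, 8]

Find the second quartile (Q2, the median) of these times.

8.5

Step 1: Sort the data: [5, 6, 8, 9, 11, 13]
Step 2: n = 6
Step 3: Q2 is the median. Since n is even, it is the average of the values at positions 3 and 4:
  Q2 = (8 + 9) / 2 = 8.5
Step 4: Q2 = 8.5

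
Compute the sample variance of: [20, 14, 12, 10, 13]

14.2

Step 1: Compute the mean: (20 + 14 + 12 + 10 + 13) / 5 = 13.8
Step 2: Compute squared deviations from the mean:
  (20 - 13.8)^2 = 38.44
  (14 - 13.8)^2 = 0.04
  (12 - 13.8)^2 = 3.24
  (10 - 13.8)^2 = 14.44
  (13 - 13.8)^2 = 0.64
Step 3: Sum of squared deviations = 56.8
Step 4: Sample variance = 56.8 / 4 = 14.2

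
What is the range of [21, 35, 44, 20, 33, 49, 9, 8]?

41

Step 1: Identify the maximum value: max = 49
Step 2: Identify the minimum value: min = 8
Step 3: Range = max - min = 49 - 8 = 41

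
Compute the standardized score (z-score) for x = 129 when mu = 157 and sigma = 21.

-1.3333

Step 1: Recall the z-score formula: z = (x - mu) / sigma
Step 2: Substitute values: z = (129 - 157) / 21
Step 3: z = -28 / 21 = -1.3333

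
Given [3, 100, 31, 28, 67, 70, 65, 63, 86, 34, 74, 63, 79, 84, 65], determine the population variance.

627.0933

Step 1: Compute the mean: (3 + 100 + 31 + 28 + 67 + 70 + 65 + 63 + 86 + 34 + 74 + 63 + 79 + 84 + 65) / 15 = 60.8
Step 2: Compute squared deviations from the mean:
  (3 - 60.8)^2 = 3340.84
  (100 - 60.8)^2 = 1536.64
  (31 - 60.8)^2 = 888.04
  (28 - 60.8)^2 = 1075.84
  (67 - 60.8)^2 = 38.44
  (70 - 60.8)^2 = 84.64
  (65 - 60.8)^2 = 17.64
  (63 - 60.8)^2 = 4.84
  (86 - 60.8)^2 = 635.04
  (34 - 60.8)^2 = 718.24
  (74 - 60.8)^2 = 174.24
  (63 - 60.8)^2 = 4.84
  (79 - 60.8)^2 = 331.24
  (84 - 60.8)^2 = 538.24
  (65 - 60.8)^2 = 17.64
Step 3: Sum of squared deviations = 9406.4
Step 4: Population variance = 9406.4 / 15 = 627.0933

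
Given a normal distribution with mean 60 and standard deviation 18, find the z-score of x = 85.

1.3889

Step 1: Recall the z-score formula: z = (x - mu) / sigma
Step 2: Substitute values: z = (85 - 60) / 18
Step 3: z = 25 / 18 = 1.3889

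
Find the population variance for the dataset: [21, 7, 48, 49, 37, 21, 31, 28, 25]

161.5556

Step 1: Compute the mean: (21 + 7 + 48 + 49 + 37 + 21 + 31 + 28 + 25) / 9 = 29.6667
Step 2: Compute squared deviations from the mean:
  (21 - 29.6667)^2 = 75.1111
  (7 - 29.6667)^2 = 513.7778
  (48 - 29.6667)^2 = 336.1111
  (49 - 29.6667)^2 = 373.7778
  (37 - 29.6667)^2 = 53.7778
  (21 - 29.6667)^2 = 75.1111
  (31 - 29.6667)^2 = 1.7778
  (28 - 29.6667)^2 = 2.7778
  (25 - 29.6667)^2 = 21.7778
Step 3: Sum of squared deviations = 1454
Step 4: Population variance = 1454 / 9 = 161.5556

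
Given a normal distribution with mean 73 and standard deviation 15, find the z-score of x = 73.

0

Step 1: Recall the z-score formula: z = (x - mu) / sigma
Step 2: Substitute values: z = (73 - 73) / 15
Step 3: z = 0 / 15 = 0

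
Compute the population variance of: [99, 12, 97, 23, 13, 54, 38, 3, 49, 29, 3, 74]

1067.6389

Step 1: Compute the mean: (99 + 12 + 97 + 23 + 13 + 54 + 38 + 3 + 49 + 29 + 3 + 74) / 12 = 41.1667
Step 2: Compute squared deviations from the mean:
  (99 - 41.1667)^2 = 3344.6944
  (12 - 41.1667)^2 = 850.6944
  (97 - 41.1667)^2 = 3117.3611
  (23 - 41.1667)^2 = 330.0278
  (13 - 41.1667)^2 = 793.3611
  (54 - 41.1667)^2 = 164.6944
  (38 - 41.1667)^2 = 10.0278
  (3 - 41.1667)^2 = 1456.6944
  (49 - 41.1667)^2 = 61.3611
  (29 - 41.1667)^2 = 148.0278
  (3 - 41.1667)^2 = 1456.6944
  (74 - 41.1667)^2 = 1078.0278
Step 3: Sum of squared deviations = 12811.6667
Step 4: Population variance = 12811.6667 / 12 = 1067.6389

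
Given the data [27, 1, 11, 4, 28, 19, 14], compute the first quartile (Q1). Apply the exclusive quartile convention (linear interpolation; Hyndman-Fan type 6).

4

Step 1: Sort the data: [1, 4, 11, 14, 19, 27, 28]
Step 2: n = 7
Step 3: Using the exclusive quartile method:
  Q1 = 4
  Q2 (median) = 14
  Q3 = 27
  IQR = Q3 - Q1 = 27 - 4 = 23
Step 4: Q1 = 4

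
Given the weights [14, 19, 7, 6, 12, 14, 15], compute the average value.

12.4286

Step 1: Sum all values: 14 + 19 + 7 + 6 + 12 + 14 + 15 = 87
Step 2: Count the number of values: n = 7
Step 3: Mean = sum / n = 87 / 7 = 12.4286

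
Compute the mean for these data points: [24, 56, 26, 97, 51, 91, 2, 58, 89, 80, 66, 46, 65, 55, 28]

55.6

Step 1: Sum all values: 24 + 56 + 26 + 97 + 51 + 91 + 2 + 58 + 89 + 80 + 66 + 46 + 65 + 55 + 28 = 834
Step 2: Count the number of values: n = 15
Step 3: Mean = sum / n = 834 / 15 = 55.6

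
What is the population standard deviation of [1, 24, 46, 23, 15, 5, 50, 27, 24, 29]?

14.7119

Step 1: Compute the mean: 24.4
Step 2: Sum of squared deviations from the mean: 2164.4
Step 3: Population variance = 2164.4 / 10 = 216.44
Step 4: Standard deviation = sqrt(216.44) = 14.7119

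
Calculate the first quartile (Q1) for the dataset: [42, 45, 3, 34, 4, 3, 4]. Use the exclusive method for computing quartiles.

3

Step 1: Sort the data: [3, 3, 4, 4, 34, 42, 45]
Step 2: n = 7
Step 3: Using the exclusive quartile method:
  Q1 = 3
  Q2 (median) = 4
  Q3 = 42
  IQR = Q3 - Q1 = 42 - 3 = 39
Step 4: Q1 = 3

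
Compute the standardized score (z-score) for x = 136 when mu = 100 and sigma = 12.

3

Step 1: Recall the z-score formula: z = (x - mu) / sigma
Step 2: Substitute values: z = (136 - 100) / 12
Step 3: z = 36 / 12 = 3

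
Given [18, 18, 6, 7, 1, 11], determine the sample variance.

46.9667

Step 1: Compute the mean: (18 + 18 + 6 + 7 + 1 + 11) / 6 = 10.1667
Step 2: Compute squared deviations from the mean:
  (18 - 10.1667)^2 = 61.3611
  (18 - 10.1667)^2 = 61.3611
  (6 - 10.1667)^2 = 17.3611
  (7 - 10.1667)^2 = 10.0278
  (1 - 10.1667)^2 = 84.0278
  (11 - 10.1667)^2 = 0.6944
Step 3: Sum of squared deviations = 234.8333
Step 4: Sample variance = 234.8333 / 5 = 46.9667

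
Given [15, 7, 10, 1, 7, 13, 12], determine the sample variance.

22.2381

Step 1: Compute the mean: (15 + 7 + 10 + 1 + 7 + 13 + 12) / 7 = 9.2857
Step 2: Compute squared deviations from the mean:
  (15 - 9.2857)^2 = 32.6531
  (7 - 9.2857)^2 = 5.2245
  (10 - 9.2857)^2 = 0.5102
  (1 - 9.2857)^2 = 68.6531
  (7 - 9.2857)^2 = 5.2245
  (13 - 9.2857)^2 = 13.7959
  (12 - 9.2857)^2 = 7.3673
Step 3: Sum of squared deviations = 133.4286
Step 4: Sample variance = 133.4286 / 6 = 22.2381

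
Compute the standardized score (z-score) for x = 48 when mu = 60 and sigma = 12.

-1

Step 1: Recall the z-score formula: z = (x - mu) / sigma
Step 2: Substitute values: z = (48 - 60) / 12
Step 3: z = -12 / 12 = -1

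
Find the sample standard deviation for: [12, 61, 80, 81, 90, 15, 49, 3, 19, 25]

32.7015

Step 1: Compute the mean: 43.5
Step 2: Sum of squared deviations from the mean: 9624.5
Step 3: Sample variance = 9624.5 / 9 = 1069.3889
Step 4: Standard deviation = sqrt(1069.3889) = 32.7015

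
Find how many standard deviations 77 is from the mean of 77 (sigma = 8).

0

Step 1: Recall the z-score formula: z = (x - mu) / sigma
Step 2: Substitute values: z = (77 - 77) / 8
Step 3: z = 0 / 8 = 0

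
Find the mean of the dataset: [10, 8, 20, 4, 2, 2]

7.6667

Step 1: Sum all values: 10 + 8 + 20 + 4 + 2 + 2 = 46
Step 2: Count the number of values: n = 6
Step 3: Mean = sum / n = 46 / 6 = 7.6667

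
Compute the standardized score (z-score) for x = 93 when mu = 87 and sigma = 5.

1.2

Step 1: Recall the z-score formula: z = (x - mu) / sigma
Step 2: Substitute values: z = (93 - 87) / 5
Step 3: z = 6 / 5 = 1.2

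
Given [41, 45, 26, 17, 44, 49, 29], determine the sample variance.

141.4762

Step 1: Compute the mean: (41 + 45 + 26 + 17 + 44 + 49 + 29) / 7 = 35.8571
Step 2: Compute squared deviations from the mean:
  (41 - 35.8571)^2 = 26.449
  (45 - 35.8571)^2 = 83.5918
  (26 - 35.8571)^2 = 97.1633
  (17 - 35.8571)^2 = 355.5918
  (44 - 35.8571)^2 = 66.3061
  (49 - 35.8571)^2 = 172.7347
  (29 - 35.8571)^2 = 47.0204
Step 3: Sum of squared deviations = 848.8571
Step 4: Sample variance = 848.8571 / 6 = 141.4762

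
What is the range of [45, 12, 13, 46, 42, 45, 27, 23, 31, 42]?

34

Step 1: Identify the maximum value: max = 46
Step 2: Identify the minimum value: min = 12
Step 3: Range = max - min = 46 - 12 = 34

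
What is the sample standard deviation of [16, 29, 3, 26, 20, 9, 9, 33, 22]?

10.1132

Step 1: Compute the mean: 18.5556
Step 2: Sum of squared deviations from the mean: 818.2222
Step 3: Sample variance = 818.2222 / 8 = 102.2778
Step 4: Standard deviation = sqrt(102.2778) = 10.1132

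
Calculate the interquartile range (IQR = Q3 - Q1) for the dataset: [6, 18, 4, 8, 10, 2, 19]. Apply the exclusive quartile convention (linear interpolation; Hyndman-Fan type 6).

14

Step 1: Sort the data: [2, 4, 6, 8, 10, 18, 19]
Step 2: n = 7
Step 3: Using the exclusive quartile method:
  Q1 = 4
  Q2 (median) = 8
  Q3 = 18
  IQR = Q3 - Q1 = 18 - 4 = 14
Step 4: IQR = 14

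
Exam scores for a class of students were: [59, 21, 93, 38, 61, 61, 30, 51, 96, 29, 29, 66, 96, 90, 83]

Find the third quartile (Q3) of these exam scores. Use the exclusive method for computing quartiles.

90

Step 1: Sort the data: [21, 29, 29, 30, 38, 51, 59, 61, 61, 66, 83, 90, 93, 96, 96]
Step 2: n = 15
Step 3: Using the exclusive quartile method:
  Q1 = 30
  Q2 (median) = 61
  Q3 = 90
  IQR = Q3 - Q1 = 90 - 30 = 60
Step 4: Q3 = 90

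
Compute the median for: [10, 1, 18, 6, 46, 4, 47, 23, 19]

18

Step 1: Sort the data in ascending order: [1, 4, 6, 10, 18, 19, 23, 46, 47]
Step 2: The number of values is n = 9.
Step 3: Since n is odd, the median is the middle value at position 5: 18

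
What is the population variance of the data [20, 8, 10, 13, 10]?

17.76

Step 1: Compute the mean: (20 + 8 + 10 + 13 + 10) / 5 = 12.2
Step 2: Compute squared deviations from the mean:
  (20 - 12.2)^2 = 60.84
  (8 - 12.2)^2 = 17.64
  (10 - 12.2)^2 = 4.84
  (13 - 12.2)^2 = 0.64
  (10 - 12.2)^2 = 4.84
Step 3: Sum of squared deviations = 88.8
Step 4: Population variance = 88.8 / 5 = 17.76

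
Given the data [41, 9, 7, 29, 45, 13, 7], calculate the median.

13

Step 1: Sort the data in ascending order: [7, 7, 9, 13, 29, 41, 45]
Step 2: The number of values is n = 7.
Step 3: Since n is odd, the median is the middle value at position 4: 13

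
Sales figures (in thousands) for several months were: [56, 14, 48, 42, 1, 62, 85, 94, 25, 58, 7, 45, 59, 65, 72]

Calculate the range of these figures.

93

Step 1: Identify the maximum value: max = 94
Step 2: Identify the minimum value: min = 1
Step 3: Range = max - min = 94 - 1 = 93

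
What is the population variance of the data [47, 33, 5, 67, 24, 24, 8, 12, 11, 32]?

340.01

Step 1: Compute the mean: (47 + 33 + 5 + 67 + 24 + 24 + 8 + 12 + 11 + 32) / 10 = 26.3
Step 2: Compute squared deviations from the mean:
  (47 - 26.3)^2 = 428.49
  (33 - 26.3)^2 = 44.89
  (5 - 26.3)^2 = 453.69
  (67 - 26.3)^2 = 1656.49
  (24 - 26.3)^2 = 5.29
  (24 - 26.3)^2 = 5.29
  (8 - 26.3)^2 = 334.89
  (12 - 26.3)^2 = 204.49
  (11 - 26.3)^2 = 234.09
  (32 - 26.3)^2 = 32.49
Step 3: Sum of squared deviations = 3400.1
Step 4: Population variance = 3400.1 / 10 = 340.01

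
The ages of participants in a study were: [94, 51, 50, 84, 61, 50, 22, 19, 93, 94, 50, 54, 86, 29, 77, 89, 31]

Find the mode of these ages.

50

Step 1: Count the frequency of each value:
  19: appears 1 time(s)
  22: appears 1 time(s)
  29: appears 1 time(s)
  31: appears 1 time(s)
  50: appears 3 time(s)
  51: appears 1 time(s)
  54: appears 1 time(s)
  61: appears 1 time(s)
  77: appears 1 time(s)
  84: appears 1 time(s)
  86: appears 1 time(s)
  89: appears 1 time(s)
  93: appears 1 time(s)
  94: appears 2 time(s)
Step 2: The value 50 appears most frequently (3 times).
Step 3: Mode = 50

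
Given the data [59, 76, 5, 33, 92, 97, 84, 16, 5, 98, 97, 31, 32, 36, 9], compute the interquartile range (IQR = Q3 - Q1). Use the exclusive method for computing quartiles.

76

Step 1: Sort the data: [5, 5, 9, 16, 31, 32, 33, 36, 59, 76, 84, 92, 97, 97, 98]
Step 2: n = 15
Step 3: Using the exclusive quartile method:
  Q1 = 16
  Q2 (median) = 36
  Q3 = 92
  IQR = Q3 - Q1 = 92 - 16 = 76
Step 4: IQR = 76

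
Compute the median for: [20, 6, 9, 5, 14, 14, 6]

9

Step 1: Sort the data in ascending order: [5, 6, 6, 9, 14, 14, 20]
Step 2: The number of values is n = 7.
Step 3: Since n is odd, the median is the middle value at position 4: 9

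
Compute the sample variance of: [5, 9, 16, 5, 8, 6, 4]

16.9524

Step 1: Compute the mean: (5 + 9 + 16 + 5 + 8 + 6 + 4) / 7 = 7.5714
Step 2: Compute squared deviations from the mean:
  (5 - 7.5714)^2 = 6.6122
  (9 - 7.5714)^2 = 2.0408
  (16 - 7.5714)^2 = 71.0408
  (5 - 7.5714)^2 = 6.6122
  (8 - 7.5714)^2 = 0.1837
  (6 - 7.5714)^2 = 2.4694
  (4 - 7.5714)^2 = 12.7551
Step 3: Sum of squared deviations = 101.7143
Step 4: Sample variance = 101.7143 / 6 = 16.9524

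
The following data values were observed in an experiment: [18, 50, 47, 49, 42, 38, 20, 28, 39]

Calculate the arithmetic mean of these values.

36.7778

Step 1: Sum all values: 18 + 50 + 47 + 49 + 42 + 38 + 20 + 28 + 39 = 331
Step 2: Count the number of values: n = 9
Step 3: Mean = sum / n = 331 / 9 = 36.7778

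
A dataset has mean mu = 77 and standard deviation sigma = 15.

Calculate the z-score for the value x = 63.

-0.9333

Step 1: Recall the z-score formula: z = (x - mu) / sigma
Step 2: Substitute values: z = (63 - 77) / 15
Step 3: z = -14 / 15 = -0.9333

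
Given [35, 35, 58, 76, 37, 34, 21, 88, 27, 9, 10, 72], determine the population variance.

616.1389

Step 1: Compute the mean: (35 + 35 + 58 + 76 + 37 + 34 + 21 + 88 + 27 + 9 + 10 + 72) / 12 = 41.8333
Step 2: Compute squared deviations from the mean:
  (35 - 41.8333)^2 = 46.6944
  (35 - 41.8333)^2 = 46.6944
  (58 - 41.8333)^2 = 261.3611
  (76 - 41.8333)^2 = 1167.3611
  (37 - 41.8333)^2 = 23.3611
  (34 - 41.8333)^2 = 61.3611
  (21 - 41.8333)^2 = 434.0278
  (88 - 41.8333)^2 = 2131.3611
  (27 - 41.8333)^2 = 220.0278
  (9 - 41.8333)^2 = 1078.0278
  (10 - 41.8333)^2 = 1013.3611
  (72 - 41.8333)^2 = 910.0278
Step 3: Sum of squared deviations = 7393.6667
Step 4: Population variance = 7393.6667 / 12 = 616.1389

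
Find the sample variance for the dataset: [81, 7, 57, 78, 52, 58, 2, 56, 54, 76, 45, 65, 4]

757.641

Step 1: Compute the mean: (81 + 7 + 57 + 78 + 52 + 58 + 2 + 56 + 54 + 76 + 45 + 65 + 4) / 13 = 48.8462
Step 2: Compute squared deviations from the mean:
  (81 - 48.8462)^2 = 1033.8698
  (7 - 48.8462)^2 = 1751.1006
  (57 - 48.8462)^2 = 66.4852
  (78 - 48.8462)^2 = 849.9467
  (52 - 48.8462)^2 = 9.9467
  (58 - 48.8462)^2 = 83.7929
  (2 - 48.8462)^2 = 2194.5621
  (56 - 48.8462)^2 = 51.1775
  (54 - 48.8462)^2 = 26.5621
  (76 - 48.8462)^2 = 737.3314
  (45 - 48.8462)^2 = 14.7929
  (65 - 48.8462)^2 = 260.9467
  (4 - 48.8462)^2 = 2011.1775
Step 3: Sum of squared deviations = 9091.6923
Step 4: Sample variance = 9091.6923 / 12 = 757.641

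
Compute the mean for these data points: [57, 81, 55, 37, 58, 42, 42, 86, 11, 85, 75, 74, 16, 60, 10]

52.6

Step 1: Sum all values: 57 + 81 + 55 + 37 + 58 + 42 + 42 + 86 + 11 + 85 + 75 + 74 + 16 + 60 + 10 = 789
Step 2: Count the number of values: n = 15
Step 3: Mean = sum / n = 789 / 15 = 52.6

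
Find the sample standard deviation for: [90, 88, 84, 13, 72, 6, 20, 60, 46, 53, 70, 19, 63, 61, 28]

28.1751

Step 1: Compute the mean: 51.5333
Step 2: Sum of squared deviations from the mean: 11113.7333
Step 3: Sample variance = 11113.7333 / 14 = 793.8381
Step 4: Standard deviation = sqrt(793.8381) = 28.1751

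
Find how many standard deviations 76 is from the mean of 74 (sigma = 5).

0.4

Step 1: Recall the z-score formula: z = (x - mu) / sigma
Step 2: Substitute values: z = (76 - 74) / 5
Step 3: z = 2 / 5 = 0.4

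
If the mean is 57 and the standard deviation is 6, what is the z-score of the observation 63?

1

Step 1: Recall the z-score formula: z = (x - mu) / sigma
Step 2: Substitute values: z = (63 - 57) / 6
Step 3: z = 6 / 6 = 1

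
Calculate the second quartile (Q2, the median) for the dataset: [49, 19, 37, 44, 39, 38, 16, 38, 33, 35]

37.5

Step 1: Sort the data: [16, 19, 33, 35, 37, 38, 38, 39, 44, 49]
Step 2: n = 10
Step 3: Q2 is the median. Since n is even, it is the average of the values at positions 5 and 6:
  Q2 = (37 + 38) / 2 = 37.5
Step 4: Q2 = 37.5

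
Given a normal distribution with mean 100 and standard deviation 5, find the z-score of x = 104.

0.8

Step 1: Recall the z-score formula: z = (x - mu) / sigma
Step 2: Substitute values: z = (104 - 100) / 5
Step 3: z = 4 / 5 = 0.8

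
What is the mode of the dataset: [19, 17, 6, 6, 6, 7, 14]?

6

Step 1: Count the frequency of each value:
  6: appears 3 time(s)
  7: appears 1 time(s)
  14: appears 1 time(s)
  17: appears 1 time(s)
  19: appears 1 time(s)
Step 2: The value 6 appears most frequently (3 times).
Step 3: Mode = 6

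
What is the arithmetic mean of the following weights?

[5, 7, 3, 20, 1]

7.2

Step 1: Sum all values: 5 + 7 + 3 + 20 + 1 = 36
Step 2: Count the number of values: n = 5
Step 3: Mean = sum / n = 36 / 5 = 7.2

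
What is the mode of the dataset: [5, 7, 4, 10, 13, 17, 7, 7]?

7

Step 1: Count the frequency of each value:
  4: appears 1 time(s)
  5: appears 1 time(s)
  7: appears 3 time(s)
  10: appears 1 time(s)
  13: appears 1 time(s)
  17: appears 1 time(s)
Step 2: The value 7 appears most frequently (3 times).
Step 3: Mode = 7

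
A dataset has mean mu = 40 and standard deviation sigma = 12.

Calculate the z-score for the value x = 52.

1

Step 1: Recall the z-score formula: z = (x - mu) / sigma
Step 2: Substitute values: z = (52 - 40) / 12
Step 3: z = 12 / 12 = 1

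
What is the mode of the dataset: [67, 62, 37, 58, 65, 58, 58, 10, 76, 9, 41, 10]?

58

Step 1: Count the frequency of each value:
  9: appears 1 time(s)
  10: appears 2 time(s)
  37: appears 1 time(s)
  41: appears 1 time(s)
  58: appears 3 time(s)
  62: appears 1 time(s)
  65: appears 1 time(s)
  67: appears 1 time(s)
  76: appears 1 time(s)
Step 2: The value 58 appears most frequently (3 times).
Step 3: Mode = 58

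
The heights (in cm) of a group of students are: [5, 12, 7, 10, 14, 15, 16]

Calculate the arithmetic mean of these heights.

11.2857

Step 1: Sum all values: 5 + 12 + 7 + 10 + 14 + 15 + 16 = 79
Step 2: Count the number of values: n = 7
Step 3: Mean = sum / n = 79 / 7 = 11.2857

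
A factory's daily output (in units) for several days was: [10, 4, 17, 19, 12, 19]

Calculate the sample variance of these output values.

35.5

Step 1: Compute the mean: (10 + 4 + 17 + 19 + 12 + 19) / 6 = 13.5
Step 2: Compute squared deviations from the mean:
  (10 - 13.5)^2 = 12.25
  (4 - 13.5)^2 = 90.25
  (17 - 13.5)^2 = 12.25
  (19 - 13.5)^2 = 30.25
  (12 - 13.5)^2 = 2.25
  (19 - 13.5)^2 = 30.25
Step 3: Sum of squared deviations = 177.5
Step 4: Sample variance = 177.5 / 5 = 35.5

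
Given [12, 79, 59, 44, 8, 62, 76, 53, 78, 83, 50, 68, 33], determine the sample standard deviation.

24.5769

Step 1: Compute the mean: 54.2308
Step 2: Sum of squared deviations from the mean: 7248.3077
Step 3: Sample variance = 7248.3077 / 12 = 604.0256
Step 4: Standard deviation = sqrt(604.0256) = 24.5769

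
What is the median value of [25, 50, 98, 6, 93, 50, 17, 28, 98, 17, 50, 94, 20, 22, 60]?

50

Step 1: Sort the data in ascending order: [6, 17, 17, 20, 22, 25, 28, 50, 50, 50, 60, 93, 94, 98, 98]
Step 2: The number of values is n = 15.
Step 3: Since n is odd, the median is the middle value at position 8: 50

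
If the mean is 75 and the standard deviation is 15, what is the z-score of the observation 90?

1

Step 1: Recall the z-score formula: z = (x - mu) / sigma
Step 2: Substitute values: z = (90 - 75) / 15
Step 3: z = 15 / 15 = 1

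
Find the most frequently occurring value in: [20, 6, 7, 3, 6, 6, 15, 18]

6

Step 1: Count the frequency of each value:
  3: appears 1 time(s)
  6: appears 3 time(s)
  7: appears 1 time(s)
  15: appears 1 time(s)
  18: appears 1 time(s)
  20: appears 1 time(s)
Step 2: The value 6 appears most frequently (3 times).
Step 3: Mode = 6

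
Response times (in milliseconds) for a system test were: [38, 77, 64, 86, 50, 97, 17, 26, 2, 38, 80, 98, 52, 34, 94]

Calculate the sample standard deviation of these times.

30.9143

Step 1: Compute the mean: 56.8667
Step 2: Sum of squared deviations from the mean: 13379.7333
Step 3: Sample variance = 13379.7333 / 14 = 955.6952
Step 4: Standard deviation = sqrt(955.6952) = 30.9143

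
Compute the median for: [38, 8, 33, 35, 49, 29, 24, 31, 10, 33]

32

Step 1: Sort the data in ascending order: [8, 10, 24, 29, 31, 33, 33, 35, 38, 49]
Step 2: The number of values is n = 10.
Step 3: Since n is even, the median is the average of positions 5 and 6:
  Median = (31 + 33) / 2 = 32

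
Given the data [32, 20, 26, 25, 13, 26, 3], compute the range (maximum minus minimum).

29

Step 1: Identify the maximum value: max = 32
Step 2: Identify the minimum value: min = 3
Step 3: Range = max - min = 32 - 3 = 29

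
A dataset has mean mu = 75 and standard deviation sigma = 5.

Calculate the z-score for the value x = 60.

-3

Step 1: Recall the z-score formula: z = (x - mu) / sigma
Step 2: Substitute values: z = (60 - 75) / 5
Step 3: z = -15 / 5 = -3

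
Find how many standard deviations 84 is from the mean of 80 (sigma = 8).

0.5

Step 1: Recall the z-score formula: z = (x - mu) / sigma
Step 2: Substitute values: z = (84 - 80) / 8
Step 3: z = 4 / 8 = 0.5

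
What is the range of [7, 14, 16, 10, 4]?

12

Step 1: Identify the maximum value: max = 16
Step 2: Identify the minimum value: min = 4
Step 3: Range = max - min = 16 - 4 = 12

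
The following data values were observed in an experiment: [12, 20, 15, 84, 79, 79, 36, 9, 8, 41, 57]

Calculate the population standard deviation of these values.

28.7276

Step 1: Compute the mean: 40
Step 2: Sum of squared deviations from the mean: 9078
Step 3: Population variance = 9078 / 11 = 825.2727
Step 4: Standard deviation = sqrt(825.2727) = 28.7276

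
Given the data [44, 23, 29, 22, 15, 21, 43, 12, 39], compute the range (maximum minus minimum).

32

Step 1: Identify the maximum value: max = 44
Step 2: Identify the minimum value: min = 12
Step 3: Range = max - min = 44 - 12 = 32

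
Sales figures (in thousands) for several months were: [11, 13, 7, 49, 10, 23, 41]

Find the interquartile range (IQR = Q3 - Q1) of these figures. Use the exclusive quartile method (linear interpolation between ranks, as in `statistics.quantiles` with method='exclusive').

31

Step 1: Sort the data: [7, 10, 11, 13, 23, 41, 49]
Step 2: n = 7
Step 3: Using the exclusive quartile method:
  Q1 = 10
  Q2 (median) = 13
  Q3 = 41
  IQR = Q3 - Q1 = 41 - 10 = 31
Step 4: IQR = 31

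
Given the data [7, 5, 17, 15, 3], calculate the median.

7

Step 1: Sort the data in ascending order: [3, 5, 7, 15, 17]
Step 2: The number of values is n = 5.
Step 3: Since n is odd, the median is the middle value at position 3: 7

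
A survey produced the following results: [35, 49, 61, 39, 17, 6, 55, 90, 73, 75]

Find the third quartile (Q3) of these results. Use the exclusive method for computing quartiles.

73.5

Step 1: Sort the data: [6, 17, 35, 39, 49, 55, 61, 73, 75, 90]
Step 2: n = 10
Step 3: Using the exclusive quartile method:
  Q1 = 30.5
  Q2 (median) = 52
  Q3 = 73.5
  IQR = Q3 - Q1 = 73.5 - 30.5 = 43
Step 4: Q3 = 73.5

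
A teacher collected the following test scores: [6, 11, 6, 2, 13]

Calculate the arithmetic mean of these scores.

7.6

Step 1: Sum all values: 6 + 11 + 6 + 2 + 13 = 38
Step 2: Count the number of values: n = 5
Step 3: Mean = sum / n = 38 / 5 = 7.6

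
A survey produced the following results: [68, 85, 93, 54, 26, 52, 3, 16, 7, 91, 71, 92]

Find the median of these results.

61

Step 1: Sort the data in ascending order: [3, 7, 16, 26, 52, 54, 68, 71, 85, 91, 92, 93]
Step 2: The number of values is n = 12.
Step 3: Since n is even, the median is the average of positions 6 and 7:
  Median = (54 + 68) / 2 = 61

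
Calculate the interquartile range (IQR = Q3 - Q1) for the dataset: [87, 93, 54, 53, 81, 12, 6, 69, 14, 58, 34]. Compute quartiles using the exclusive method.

67

Step 1: Sort the data: [6, 12, 14, 34, 53, 54, 58, 69, 81, 87, 93]
Step 2: n = 11
Step 3: Using the exclusive quartile method:
  Q1 = 14
  Q2 (median) = 54
  Q3 = 81
  IQR = Q3 - Q1 = 81 - 14 = 67
Step 4: IQR = 67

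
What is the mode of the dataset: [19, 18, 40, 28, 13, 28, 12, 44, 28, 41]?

28

Step 1: Count the frequency of each value:
  12: appears 1 time(s)
  13: appears 1 time(s)
  18: appears 1 time(s)
  19: appears 1 time(s)
  28: appears 3 time(s)
  40: appears 1 time(s)
  41: appears 1 time(s)
  44: appears 1 time(s)
Step 2: The value 28 appears most frequently (3 times).
Step 3: Mode = 28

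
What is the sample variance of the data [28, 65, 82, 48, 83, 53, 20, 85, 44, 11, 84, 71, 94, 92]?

768.1099

Step 1: Compute the mean: (28 + 65 + 82 + 48 + 83 + 53 + 20 + 85 + 44 + 11 + 84 + 71 + 94 + 92) / 14 = 61.4286
Step 2: Compute squared deviations from the mean:
  (28 - 61.4286)^2 = 1117.4694
  (65 - 61.4286)^2 = 12.7551
  (82 - 61.4286)^2 = 423.1837
  (48 - 61.4286)^2 = 180.3265
  (83 - 61.4286)^2 = 465.3265
  (53 - 61.4286)^2 = 71.0408
  (20 - 61.4286)^2 = 1716.3265
  (85 - 61.4286)^2 = 555.6122
  (44 - 61.4286)^2 = 303.7551
  (11 - 61.4286)^2 = 2543.0408
  (84 - 61.4286)^2 = 509.4694
  (71 - 61.4286)^2 = 91.6122
  (94 - 61.4286)^2 = 1060.898
  (92 - 61.4286)^2 = 934.6122
Step 3: Sum of squared deviations = 9985.4286
Step 4: Sample variance = 9985.4286 / 13 = 768.1099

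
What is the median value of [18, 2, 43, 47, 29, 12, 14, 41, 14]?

18

Step 1: Sort the data in ascending order: [2, 12, 14, 14, 18, 29, 41, 43, 47]
Step 2: The number of values is n = 9.
Step 3: Since n is odd, the median is the middle value at position 5: 18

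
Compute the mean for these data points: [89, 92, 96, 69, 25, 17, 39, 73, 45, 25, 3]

52.0909

Step 1: Sum all values: 89 + 92 + 96 + 69 + 25 + 17 + 39 + 73 + 45 + 25 + 3 = 573
Step 2: Count the number of values: n = 11
Step 3: Mean = sum / n = 573 / 11 = 52.0909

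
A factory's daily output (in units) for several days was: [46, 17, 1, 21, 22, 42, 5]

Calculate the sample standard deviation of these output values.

16.9902

Step 1: Compute the mean: 22
Step 2: Sum of squared deviations from the mean: 1732
Step 3: Sample variance = 1732 / 6 = 288.6667
Step 4: Standard deviation = sqrt(288.6667) = 16.9902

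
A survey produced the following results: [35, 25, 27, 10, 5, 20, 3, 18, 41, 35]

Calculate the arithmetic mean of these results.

21.9

Step 1: Sum all values: 35 + 25 + 27 + 10 + 5 + 20 + 3 + 18 + 41 + 35 = 219
Step 2: Count the number of values: n = 10
Step 3: Mean = sum / n = 219 / 10 = 21.9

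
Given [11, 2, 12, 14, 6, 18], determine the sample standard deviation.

5.7184

Step 1: Compute the mean: 10.5
Step 2: Sum of squared deviations from the mean: 163.5
Step 3: Sample variance = 163.5 / 5 = 32.7
Step 4: Standard deviation = sqrt(32.7) = 5.7184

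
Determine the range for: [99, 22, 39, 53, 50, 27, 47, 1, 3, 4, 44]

98

Step 1: Identify the maximum value: max = 99
Step 2: Identify the minimum value: min = 1
Step 3: Range = max - min = 99 - 1 = 98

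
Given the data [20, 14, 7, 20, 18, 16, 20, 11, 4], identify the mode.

20

Step 1: Count the frequency of each value:
  4: appears 1 time(s)
  7: appears 1 time(s)
  11: appears 1 time(s)
  14: appears 1 time(s)
  16: appears 1 time(s)
  18: appears 1 time(s)
  20: appears 3 time(s)
Step 2: The value 20 appears most frequently (3 times).
Step 3: Mode = 20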